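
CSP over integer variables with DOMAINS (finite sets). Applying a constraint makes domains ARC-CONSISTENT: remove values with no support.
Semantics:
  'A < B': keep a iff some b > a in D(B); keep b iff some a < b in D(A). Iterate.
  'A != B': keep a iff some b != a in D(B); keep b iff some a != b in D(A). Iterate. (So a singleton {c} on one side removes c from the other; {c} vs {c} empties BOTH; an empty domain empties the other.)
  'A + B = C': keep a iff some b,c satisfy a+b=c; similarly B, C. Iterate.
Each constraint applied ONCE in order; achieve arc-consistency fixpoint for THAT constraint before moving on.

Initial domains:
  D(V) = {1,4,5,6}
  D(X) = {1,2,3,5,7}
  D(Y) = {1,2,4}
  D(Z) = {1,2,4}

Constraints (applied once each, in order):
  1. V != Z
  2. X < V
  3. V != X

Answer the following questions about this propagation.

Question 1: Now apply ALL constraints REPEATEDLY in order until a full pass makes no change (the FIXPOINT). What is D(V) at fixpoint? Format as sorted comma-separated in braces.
pass 0 (initial): D(V)={1,4,5,6}
pass 1: V {1,4,5,6}->{4,5,6}; X {1,2,3,5,7}->{1,2,3,5}
pass 2: no change
Fixpoint after 2 passes: D(V) = {4,5,6}

Answer: {4,5,6}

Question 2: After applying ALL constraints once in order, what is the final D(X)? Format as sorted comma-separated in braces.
Answer: {1,2,3,5}

Derivation:
Constraint 1 (V != Z) on D(V)={1,4,5,6} D(Z)={1,2,4}: no change
Constraint 2 (X < V) on D(X)={1,2,3,5,7} D(V)={1,4,5,6}: X {1,2,3,5,7}->{1,2,3,5}; V {1,4,5,6}->{4,5,6}
Constraint 3 (V != X) on D(V)={4,5,6} D(X)={1,2,3,5}: no change
So after all 3 constraints: D(X) = {1,2,3,5}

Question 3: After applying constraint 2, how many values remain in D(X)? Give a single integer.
Answer: 4

Derivation:
Constraint 1 (V != Z) on D(V)={1,4,5,6} D(Z)={1,2,4}: no change
Constraint 2 (X < V) on D(X)={1,2,3,5,7} D(V)={1,4,5,6}: X {1,2,3,5,7}->{1,2,3,5}; V {1,4,5,6}->{4,5,6}
So after constraint 2: D(X)={1,2,3,5}, size = 4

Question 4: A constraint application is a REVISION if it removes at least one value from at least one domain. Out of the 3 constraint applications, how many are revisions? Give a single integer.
Answer: 1

Derivation:
Constraint 1 (V != Z) on D(V)={1,4,5,6} D(Z)={1,2,4}: no change => not a revision
Constraint 2 (X < V) on D(X)={1,2,3,5,7} D(V)={1,4,5,6}: X {1,2,3,5,7}->{1,2,3,5}; V {1,4,5,6}->{4,5,6} => REVISION
Constraint 3 (V != X) on D(V)={4,5,6} D(X)={1,2,3,5}: no change => not a revision
Total revisions = 1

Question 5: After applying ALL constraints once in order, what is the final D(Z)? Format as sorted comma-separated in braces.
Answer: {1,2,4}

Derivation:
Constraint 1 (V != Z) on D(V)={1,4,5,6} D(Z)={1,2,4}: no change
Constraint 2 (X < V) on D(X)={1,2,3,5,7} D(V)={1,4,5,6}: X {1,2,3,5,7}->{1,2,3,5}; V {1,4,5,6}->{4,5,6}
Constraint 3 (V != X) on D(V)={4,5,6} D(X)={1,2,3,5}: no change
So after all 3 constraints: D(Z) = {1,2,4}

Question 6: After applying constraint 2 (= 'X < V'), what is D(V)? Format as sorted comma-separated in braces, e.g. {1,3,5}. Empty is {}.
Constraint 1 (V != Z) on D(V)={1,4,5,6} D(Z)={1,2,4}: no change
Constraint 2 (X < V) on D(X)={1,2,3,5,7} D(V)={1,4,5,6}: X {1,2,3,5,7}->{1,2,3,5}; V {1,4,5,6}->{4,5,6}
So after constraint 2: D(V) = {4,5,6}

Answer: {4,5,6}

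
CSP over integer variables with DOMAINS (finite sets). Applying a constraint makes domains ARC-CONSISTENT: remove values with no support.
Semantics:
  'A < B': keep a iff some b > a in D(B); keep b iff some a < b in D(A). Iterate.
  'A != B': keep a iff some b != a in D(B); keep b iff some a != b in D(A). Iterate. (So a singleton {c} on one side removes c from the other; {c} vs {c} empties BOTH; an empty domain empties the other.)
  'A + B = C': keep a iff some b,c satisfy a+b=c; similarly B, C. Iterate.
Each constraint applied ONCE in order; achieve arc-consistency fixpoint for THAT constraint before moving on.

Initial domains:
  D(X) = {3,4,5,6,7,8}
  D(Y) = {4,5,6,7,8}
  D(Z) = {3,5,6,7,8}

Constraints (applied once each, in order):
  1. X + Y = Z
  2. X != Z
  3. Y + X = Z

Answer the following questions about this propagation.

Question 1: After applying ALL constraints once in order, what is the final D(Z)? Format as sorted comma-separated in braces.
Constraint 1 (X + Y = Z) on D(X)={3,4,5,6,7,8} D(Y)={4,5,6,7,8} D(Z)={3,5,6,7,8}: X {3,4,5,6,7,8}->{3,4}; Y {4,5,6,7,8}->{4,5}; Z {3,5,6,7,8}->{7,8}
Constraint 2 (X != Z) on D(X)={3,4} D(Z)={7,8}: no change
Constraint 3 (Y + X = Z) on D(Y)={4,5} D(X)={3,4} D(Z)={7,8}: no change
So after all 3 constraints: D(Z) = {7,8}

Answer: {7,8}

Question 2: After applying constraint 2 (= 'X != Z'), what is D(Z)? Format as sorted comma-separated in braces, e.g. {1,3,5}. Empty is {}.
Constraint 1 (X + Y = Z) on D(X)={3,4,5,6,7,8} D(Y)={4,5,6,7,8} D(Z)={3,5,6,7,8}: X {3,4,5,6,7,8}->{3,4}; Y {4,5,6,7,8}->{4,5}; Z {3,5,6,7,8}->{7,8}
Constraint 2 (X != Z) on D(X)={3,4} D(Z)={7,8}: no change
So after constraint 2: D(Z) = {7,8}

Answer: {7,8}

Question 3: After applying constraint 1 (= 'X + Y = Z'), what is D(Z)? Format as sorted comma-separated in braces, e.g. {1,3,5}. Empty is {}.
Answer: {7,8}

Derivation:
Constraint 1 (X + Y = Z) on D(X)={3,4,5,6,7,8} D(Y)={4,5,6,7,8} D(Z)={3,5,6,7,8}: X {3,4,5,6,7,8}->{3,4}; Y {4,5,6,7,8}->{4,5}; Z {3,5,6,7,8}->{7,8}
So after constraint 1: D(Z) = {7,8}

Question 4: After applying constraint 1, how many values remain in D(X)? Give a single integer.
Constraint 1 (X + Y = Z) on D(X)={3,4,5,6,7,8} D(Y)={4,5,6,7,8} D(Z)={3,5,6,7,8}: X {3,4,5,6,7,8}->{3,4}; Y {4,5,6,7,8}->{4,5}; Z {3,5,6,7,8}->{7,8}
So after constraint 1: D(X)={3,4}, size = 2

Answer: 2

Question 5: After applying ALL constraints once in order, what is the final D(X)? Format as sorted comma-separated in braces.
Answer: {3,4}

Derivation:
Constraint 1 (X + Y = Z) on D(X)={3,4,5,6,7,8} D(Y)={4,5,6,7,8} D(Z)={3,5,6,7,8}: X {3,4,5,6,7,8}->{3,4}; Y {4,5,6,7,8}->{4,5}; Z {3,5,6,7,8}->{7,8}
Constraint 2 (X != Z) on D(X)={3,4} D(Z)={7,8}: no change
Constraint 3 (Y + X = Z) on D(Y)={4,5} D(X)={3,4} D(Z)={7,8}: no change
So after all 3 constraints: D(X) = {3,4}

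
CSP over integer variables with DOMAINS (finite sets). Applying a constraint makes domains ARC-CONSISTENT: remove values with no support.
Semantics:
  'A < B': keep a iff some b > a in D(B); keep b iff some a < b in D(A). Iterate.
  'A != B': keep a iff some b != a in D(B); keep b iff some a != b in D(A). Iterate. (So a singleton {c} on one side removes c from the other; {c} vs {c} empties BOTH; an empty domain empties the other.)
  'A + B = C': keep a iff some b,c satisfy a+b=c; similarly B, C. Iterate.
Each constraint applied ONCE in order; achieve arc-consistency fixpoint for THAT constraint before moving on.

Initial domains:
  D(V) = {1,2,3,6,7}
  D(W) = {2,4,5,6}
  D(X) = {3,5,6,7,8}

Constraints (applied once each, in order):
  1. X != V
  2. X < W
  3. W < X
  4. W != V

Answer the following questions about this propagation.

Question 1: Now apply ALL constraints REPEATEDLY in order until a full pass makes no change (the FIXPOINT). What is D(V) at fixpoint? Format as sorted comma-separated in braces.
pass 0 (initial): D(V)={1,2,3,6,7}
pass 1: W {2,4,5,6}->{4}; X {3,5,6,7,8}->{5}
pass 2: V {1,2,3,6,7}->{}; W {4}->{}; X {5}->{}
pass 3: no change
Fixpoint after 3 passes: D(V) = {}

Answer: {}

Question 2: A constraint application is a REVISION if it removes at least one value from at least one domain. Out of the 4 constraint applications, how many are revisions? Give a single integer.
Answer: 2

Derivation:
Constraint 1 (X != V) on D(X)={3,5,6,7,8} D(V)={1,2,3,6,7}: no change => not a revision
Constraint 2 (X < W) on D(X)={3,5,6,7,8} D(W)={2,4,5,6}: X {3,5,6,7,8}->{3,5}; W {2,4,5,6}->{4,5,6} => REVISION
Constraint 3 (W < X) on D(W)={4,5,6} D(X)={3,5}: W {4,5,6}->{4}; X {3,5}->{5} => REVISION
Constraint 4 (W != V) on D(W)={4} D(V)={1,2,3,6,7}: no change => not a revision
Total revisions = 2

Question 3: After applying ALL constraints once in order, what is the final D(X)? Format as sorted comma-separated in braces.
Answer: {5}

Derivation:
Constraint 1 (X != V) on D(X)={3,5,6,7,8} D(V)={1,2,3,6,7}: no change
Constraint 2 (X < W) on D(X)={3,5,6,7,8} D(W)={2,4,5,6}: X {3,5,6,7,8}->{3,5}; W {2,4,5,6}->{4,5,6}
Constraint 3 (W < X) on D(W)={4,5,6} D(X)={3,5}: W {4,5,6}->{4}; X {3,5}->{5}
Constraint 4 (W != V) on D(W)={4} D(V)={1,2,3,6,7}: no change
So after all 4 constraints: D(X) = {5}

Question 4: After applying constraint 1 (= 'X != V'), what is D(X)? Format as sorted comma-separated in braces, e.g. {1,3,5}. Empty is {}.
Answer: {3,5,6,7,8}

Derivation:
Constraint 1 (X != V) on D(X)={3,5,6,7,8} D(V)={1,2,3,6,7}: no change
So after constraint 1: D(X) = {3,5,6,7,8}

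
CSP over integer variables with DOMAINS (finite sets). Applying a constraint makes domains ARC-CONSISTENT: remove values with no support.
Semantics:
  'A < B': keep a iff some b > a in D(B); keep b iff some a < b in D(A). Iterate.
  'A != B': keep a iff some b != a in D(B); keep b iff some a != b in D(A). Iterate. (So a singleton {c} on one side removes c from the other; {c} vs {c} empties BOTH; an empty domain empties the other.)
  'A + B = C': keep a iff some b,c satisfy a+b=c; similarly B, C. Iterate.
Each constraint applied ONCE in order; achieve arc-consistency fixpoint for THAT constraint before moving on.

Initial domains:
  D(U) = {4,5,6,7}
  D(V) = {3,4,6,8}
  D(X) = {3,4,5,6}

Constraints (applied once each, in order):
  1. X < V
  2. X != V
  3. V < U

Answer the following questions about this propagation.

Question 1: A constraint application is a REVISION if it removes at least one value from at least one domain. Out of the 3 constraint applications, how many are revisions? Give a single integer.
Constraint 1 (X < V) on D(X)={3,4,5,6} D(V)={3,4,6,8}: V {3,4,6,8}->{4,6,8} => REVISION
Constraint 2 (X != V) on D(X)={3,4,5,6} D(V)={4,6,8}: no change => not a revision
Constraint 3 (V < U) on D(V)={4,6,8} D(U)={4,5,6,7}: V {4,6,8}->{4,6}; U {4,5,6,7}->{5,6,7} => REVISION
Total revisions = 2

Answer: 2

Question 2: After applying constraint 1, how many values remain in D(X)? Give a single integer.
Constraint 1 (X < V) on D(X)={3,4,5,6} D(V)={3,4,6,8}: V {3,4,6,8}->{4,6,8}
So after constraint 1: D(X)={3,4,5,6}, size = 4

Answer: 4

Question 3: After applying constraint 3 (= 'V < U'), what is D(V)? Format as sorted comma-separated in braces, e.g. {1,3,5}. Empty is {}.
Answer: {4,6}

Derivation:
Constraint 1 (X < V) on D(X)={3,4,5,6} D(V)={3,4,6,8}: V {3,4,6,8}->{4,6,8}
Constraint 2 (X != V) on D(X)={3,4,5,6} D(V)={4,6,8}: no change
Constraint 3 (V < U) on D(V)={4,6,8} D(U)={4,5,6,7}: V {4,6,8}->{4,6}; U {4,5,6,7}->{5,6,7}
So after constraint 3: D(V) = {4,6}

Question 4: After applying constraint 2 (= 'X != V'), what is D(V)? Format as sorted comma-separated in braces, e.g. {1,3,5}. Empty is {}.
Answer: {4,6,8}

Derivation:
Constraint 1 (X < V) on D(X)={3,4,5,6} D(V)={3,4,6,8}: V {3,4,6,8}->{4,6,8}
Constraint 2 (X != V) on D(X)={3,4,5,6} D(V)={4,6,8}: no change
So after constraint 2: D(V) = {4,6,8}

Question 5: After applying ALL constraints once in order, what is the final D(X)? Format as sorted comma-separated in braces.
Answer: {3,4,5,6}

Derivation:
Constraint 1 (X < V) on D(X)={3,4,5,6} D(V)={3,4,6,8}: V {3,4,6,8}->{4,6,8}
Constraint 2 (X != V) on D(X)={3,4,5,6} D(V)={4,6,8}: no change
Constraint 3 (V < U) on D(V)={4,6,8} D(U)={4,5,6,7}: V {4,6,8}->{4,6}; U {4,5,6,7}->{5,6,7}
So after all 3 constraints: D(X) = {3,4,5,6}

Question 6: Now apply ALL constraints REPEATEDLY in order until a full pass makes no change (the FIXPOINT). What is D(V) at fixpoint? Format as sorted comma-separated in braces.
Answer: {4,6}

Derivation:
pass 0 (initial): D(V)={3,4,6,8}
pass 1: U {4,5,6,7}->{5,6,7}; V {3,4,6,8}->{4,6}
pass 2: X {3,4,5,6}->{3,4,5}
pass 3: no change
Fixpoint after 3 passes: D(V) = {4,6}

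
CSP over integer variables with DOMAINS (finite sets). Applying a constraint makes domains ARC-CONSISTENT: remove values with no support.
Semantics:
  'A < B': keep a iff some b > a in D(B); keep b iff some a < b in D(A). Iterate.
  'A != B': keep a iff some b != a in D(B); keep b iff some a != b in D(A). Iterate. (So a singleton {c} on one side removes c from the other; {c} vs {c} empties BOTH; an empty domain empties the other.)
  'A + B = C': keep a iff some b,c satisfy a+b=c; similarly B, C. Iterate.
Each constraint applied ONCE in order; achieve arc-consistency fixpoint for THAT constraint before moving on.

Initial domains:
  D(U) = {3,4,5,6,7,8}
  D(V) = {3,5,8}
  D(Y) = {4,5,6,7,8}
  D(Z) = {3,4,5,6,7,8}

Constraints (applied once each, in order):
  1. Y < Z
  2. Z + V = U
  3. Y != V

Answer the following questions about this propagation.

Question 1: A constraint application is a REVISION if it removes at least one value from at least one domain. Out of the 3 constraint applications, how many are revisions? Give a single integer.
Constraint 1 (Y < Z) on D(Y)={4,5,6,7,8} D(Z)={3,4,5,6,7,8}: Y {4,5,6,7,8}->{4,5,6,7}; Z {3,4,5,6,7,8}->{5,6,7,8} => REVISION
Constraint 2 (Z + V = U) on D(Z)={5,6,7,8} D(V)={3,5,8} D(U)={3,4,5,6,7,8}: Z {5,6,7,8}->{5}; V {3,5,8}->{3}; U {3,4,5,6,7,8}->{8} => REVISION
Constraint 3 (Y != V) on D(Y)={4,5,6,7} D(V)={3}: no change => not a revision
Total revisions = 2

Answer: 2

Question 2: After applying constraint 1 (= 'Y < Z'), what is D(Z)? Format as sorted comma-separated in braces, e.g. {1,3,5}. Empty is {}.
Answer: {5,6,7,8}

Derivation:
Constraint 1 (Y < Z) on D(Y)={4,5,6,7,8} D(Z)={3,4,5,6,7,8}: Y {4,5,6,7,8}->{4,5,6,7}; Z {3,4,5,6,7,8}->{5,6,7,8}
So after constraint 1: D(Z) = {5,6,7,8}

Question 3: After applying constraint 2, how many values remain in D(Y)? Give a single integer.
Constraint 1 (Y < Z) on D(Y)={4,5,6,7,8} D(Z)={3,4,5,6,7,8}: Y {4,5,6,7,8}->{4,5,6,7}; Z {3,4,5,6,7,8}->{5,6,7,8}
Constraint 2 (Z + V = U) on D(Z)={5,6,7,8} D(V)={3,5,8} D(U)={3,4,5,6,7,8}: Z {5,6,7,8}->{5}; V {3,5,8}->{3}; U {3,4,5,6,7,8}->{8}
So after constraint 2: D(Y)={4,5,6,7}, size = 4

Answer: 4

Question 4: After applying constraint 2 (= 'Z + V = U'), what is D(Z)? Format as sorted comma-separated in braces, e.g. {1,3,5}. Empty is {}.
Constraint 1 (Y < Z) on D(Y)={4,5,6,7,8} D(Z)={3,4,5,6,7,8}: Y {4,5,6,7,8}->{4,5,6,7}; Z {3,4,5,6,7,8}->{5,6,7,8}
Constraint 2 (Z + V = U) on D(Z)={5,6,7,8} D(V)={3,5,8} D(U)={3,4,5,6,7,8}: Z {5,6,7,8}->{5}; V {3,5,8}->{3}; U {3,4,5,6,7,8}->{8}
So after constraint 2: D(Z) = {5}

Answer: {5}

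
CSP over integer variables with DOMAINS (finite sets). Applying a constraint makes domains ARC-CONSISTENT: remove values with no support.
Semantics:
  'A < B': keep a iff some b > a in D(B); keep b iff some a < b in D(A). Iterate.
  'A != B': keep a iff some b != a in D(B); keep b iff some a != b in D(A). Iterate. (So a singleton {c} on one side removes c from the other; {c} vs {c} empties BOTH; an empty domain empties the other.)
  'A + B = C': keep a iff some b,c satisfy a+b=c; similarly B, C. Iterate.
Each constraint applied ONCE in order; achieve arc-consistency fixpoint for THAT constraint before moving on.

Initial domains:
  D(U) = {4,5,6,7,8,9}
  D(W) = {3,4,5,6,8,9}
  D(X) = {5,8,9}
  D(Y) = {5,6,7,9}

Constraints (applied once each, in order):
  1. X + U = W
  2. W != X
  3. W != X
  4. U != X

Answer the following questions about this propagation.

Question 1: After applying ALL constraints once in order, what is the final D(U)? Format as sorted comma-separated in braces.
Constraint 1 (X + U = W) on D(X)={5,8,9} D(U)={4,5,6,7,8,9} D(W)={3,4,5,6,8,9}: X {5,8,9}->{5}; U {4,5,6,7,8,9}->{4}; W {3,4,5,6,8,9}->{9}
Constraint 2 (W != X) on D(W)={9} D(X)={5}: no change
Constraint 3 (W != X) on D(W)={9} D(X)={5}: no change
Constraint 4 (U != X) on D(U)={4} D(X)={5}: no change
So after all 4 constraints: D(U) = {4}

Answer: {4}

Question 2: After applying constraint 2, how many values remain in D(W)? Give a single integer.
Constraint 1 (X + U = W) on D(X)={5,8,9} D(U)={4,5,6,7,8,9} D(W)={3,4,5,6,8,9}: X {5,8,9}->{5}; U {4,5,6,7,8,9}->{4}; W {3,4,5,6,8,9}->{9}
Constraint 2 (W != X) on D(W)={9} D(X)={5}: no change
So after constraint 2: D(W)={9}, size = 1

Answer: 1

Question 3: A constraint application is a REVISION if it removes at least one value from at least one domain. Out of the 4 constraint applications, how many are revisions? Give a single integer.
Constraint 1 (X + U = W) on D(X)={5,8,9} D(U)={4,5,6,7,8,9} D(W)={3,4,5,6,8,9}: X {5,8,9}->{5}; U {4,5,6,7,8,9}->{4}; W {3,4,5,6,8,9}->{9} => REVISION
Constraint 2 (W != X) on D(W)={9} D(X)={5}: no change => not a revision
Constraint 3 (W != X) on D(W)={9} D(X)={5}: no change => not a revision
Constraint 4 (U != X) on D(U)={4} D(X)={5}: no change => not a revision
Total revisions = 1

Answer: 1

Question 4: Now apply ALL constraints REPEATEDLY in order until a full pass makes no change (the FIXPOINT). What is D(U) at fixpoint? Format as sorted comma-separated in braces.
Answer: {4}

Derivation:
pass 0 (initial): D(U)={4,5,6,7,8,9}
pass 1: U {4,5,6,7,8,9}->{4}; W {3,4,5,6,8,9}->{9}; X {5,8,9}->{5}
pass 2: no change
Fixpoint after 2 passes: D(U) = {4}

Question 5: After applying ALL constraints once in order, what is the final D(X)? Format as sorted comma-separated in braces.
Constraint 1 (X + U = W) on D(X)={5,8,9} D(U)={4,5,6,7,8,9} D(W)={3,4,5,6,8,9}: X {5,8,9}->{5}; U {4,5,6,7,8,9}->{4}; W {3,4,5,6,8,9}->{9}
Constraint 2 (W != X) on D(W)={9} D(X)={5}: no change
Constraint 3 (W != X) on D(W)={9} D(X)={5}: no change
Constraint 4 (U != X) on D(U)={4} D(X)={5}: no change
So after all 4 constraints: D(X) = {5}

Answer: {5}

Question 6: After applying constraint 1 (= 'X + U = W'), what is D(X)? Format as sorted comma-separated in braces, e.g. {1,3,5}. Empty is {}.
Constraint 1 (X + U = W) on D(X)={5,8,9} D(U)={4,5,6,7,8,9} D(W)={3,4,5,6,8,9}: X {5,8,9}->{5}; U {4,5,6,7,8,9}->{4}; W {3,4,5,6,8,9}->{9}
So after constraint 1: D(X) = {5}

Answer: {5}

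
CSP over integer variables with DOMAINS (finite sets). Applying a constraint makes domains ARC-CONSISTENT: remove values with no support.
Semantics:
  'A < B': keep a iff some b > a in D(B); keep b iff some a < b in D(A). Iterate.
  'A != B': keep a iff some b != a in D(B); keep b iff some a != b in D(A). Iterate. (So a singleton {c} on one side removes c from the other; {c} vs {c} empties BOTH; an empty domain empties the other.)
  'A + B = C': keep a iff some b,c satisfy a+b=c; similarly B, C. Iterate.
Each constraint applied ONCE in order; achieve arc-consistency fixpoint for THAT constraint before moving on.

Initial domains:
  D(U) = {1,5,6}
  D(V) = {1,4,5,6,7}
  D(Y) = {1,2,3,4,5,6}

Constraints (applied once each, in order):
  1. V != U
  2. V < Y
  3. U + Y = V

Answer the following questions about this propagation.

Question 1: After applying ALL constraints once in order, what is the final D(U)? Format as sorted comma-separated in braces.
Answer: {1}

Derivation:
Constraint 1 (V != U) on D(V)={1,4,5,6,7} D(U)={1,5,6}: no change
Constraint 2 (V < Y) on D(V)={1,4,5,6,7} D(Y)={1,2,3,4,5,6}: V {1,4,5,6,7}->{1,4,5}; Y {1,2,3,4,5,6}->{2,3,4,5,6}
Constraint 3 (U + Y = V) on D(U)={1,5,6} D(Y)={2,3,4,5,6} D(V)={1,4,5}: U {1,5,6}->{1}; Y {2,3,4,5,6}->{3,4}; V {1,4,5}->{4,5}
So after all 3 constraints: D(U) = {1}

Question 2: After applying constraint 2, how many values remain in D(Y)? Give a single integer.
Answer: 5

Derivation:
Constraint 1 (V != U) on D(V)={1,4,5,6,7} D(U)={1,5,6}: no change
Constraint 2 (V < Y) on D(V)={1,4,5,6,7} D(Y)={1,2,3,4,5,6}: V {1,4,5,6,7}->{1,4,5}; Y {1,2,3,4,5,6}->{2,3,4,5,6}
So after constraint 2: D(Y)={2,3,4,5,6}, size = 5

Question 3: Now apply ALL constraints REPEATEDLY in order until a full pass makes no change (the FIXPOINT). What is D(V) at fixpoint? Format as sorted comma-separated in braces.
pass 0 (initial): D(V)={1,4,5,6,7}
pass 1: U {1,5,6}->{1}; V {1,4,5,6,7}->{4,5}; Y {1,2,3,4,5,6}->{3,4}
pass 2: U {1}->{}; V {4,5}->{}; Y {3,4}->{}
pass 3: no change
Fixpoint after 3 passes: D(V) = {}

Answer: {}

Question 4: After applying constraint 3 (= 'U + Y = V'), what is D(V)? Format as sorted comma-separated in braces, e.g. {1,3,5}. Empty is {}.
Answer: {4,5}

Derivation:
Constraint 1 (V != U) on D(V)={1,4,5,6,7} D(U)={1,5,6}: no change
Constraint 2 (V < Y) on D(V)={1,4,5,6,7} D(Y)={1,2,3,4,5,6}: V {1,4,5,6,7}->{1,4,5}; Y {1,2,3,4,5,6}->{2,3,4,5,6}
Constraint 3 (U + Y = V) on D(U)={1,5,6} D(Y)={2,3,4,5,6} D(V)={1,4,5}: U {1,5,6}->{1}; Y {2,3,4,5,6}->{3,4}; V {1,4,5}->{4,5}
So after constraint 3: D(V) = {4,5}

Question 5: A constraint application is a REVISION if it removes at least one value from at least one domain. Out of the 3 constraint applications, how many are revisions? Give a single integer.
Constraint 1 (V != U) on D(V)={1,4,5,6,7} D(U)={1,5,6}: no change => not a revision
Constraint 2 (V < Y) on D(V)={1,4,5,6,7} D(Y)={1,2,3,4,5,6}: V {1,4,5,6,7}->{1,4,5}; Y {1,2,3,4,5,6}->{2,3,4,5,6} => REVISION
Constraint 3 (U + Y = V) on D(U)={1,5,6} D(Y)={2,3,4,5,6} D(V)={1,4,5}: U {1,5,6}->{1}; Y {2,3,4,5,6}->{3,4}; V {1,4,5}->{4,5} => REVISION
Total revisions = 2

Answer: 2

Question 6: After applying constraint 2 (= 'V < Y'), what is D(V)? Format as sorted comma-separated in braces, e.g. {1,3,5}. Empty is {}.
Constraint 1 (V != U) on D(V)={1,4,5,6,7} D(U)={1,5,6}: no change
Constraint 2 (V < Y) on D(V)={1,4,5,6,7} D(Y)={1,2,3,4,5,6}: V {1,4,5,6,7}->{1,4,5}; Y {1,2,3,4,5,6}->{2,3,4,5,6}
So after constraint 2: D(V) = {1,4,5}

Answer: {1,4,5}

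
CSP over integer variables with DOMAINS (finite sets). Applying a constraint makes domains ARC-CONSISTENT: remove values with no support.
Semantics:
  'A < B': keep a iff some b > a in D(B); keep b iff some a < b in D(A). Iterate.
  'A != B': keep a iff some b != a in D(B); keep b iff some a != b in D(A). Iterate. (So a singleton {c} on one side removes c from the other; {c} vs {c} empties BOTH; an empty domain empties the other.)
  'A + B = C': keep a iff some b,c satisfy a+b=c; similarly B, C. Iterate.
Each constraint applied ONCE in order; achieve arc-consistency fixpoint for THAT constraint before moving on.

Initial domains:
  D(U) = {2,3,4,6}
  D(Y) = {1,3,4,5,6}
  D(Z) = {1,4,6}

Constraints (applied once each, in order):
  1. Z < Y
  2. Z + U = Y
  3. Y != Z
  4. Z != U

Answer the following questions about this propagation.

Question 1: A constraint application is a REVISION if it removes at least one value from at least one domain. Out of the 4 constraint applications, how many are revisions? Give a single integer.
Answer: 2

Derivation:
Constraint 1 (Z < Y) on D(Z)={1,4,6} D(Y)={1,3,4,5,6}: Z {1,4,6}->{1,4}; Y {1,3,4,5,6}->{3,4,5,6} => REVISION
Constraint 2 (Z + U = Y) on D(Z)={1,4} D(U)={2,3,4,6} D(Y)={3,4,5,6}: U {2,3,4,6}->{2,3,4} => REVISION
Constraint 3 (Y != Z) on D(Y)={3,4,5,6} D(Z)={1,4}: no change => not a revision
Constraint 4 (Z != U) on D(Z)={1,4} D(U)={2,3,4}: no change => not a revision
Total revisions = 2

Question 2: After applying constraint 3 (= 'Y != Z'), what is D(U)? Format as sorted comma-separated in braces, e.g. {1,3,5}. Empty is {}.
Constraint 1 (Z < Y) on D(Z)={1,4,6} D(Y)={1,3,4,5,6}: Z {1,4,6}->{1,4}; Y {1,3,4,5,6}->{3,4,5,6}
Constraint 2 (Z + U = Y) on D(Z)={1,4} D(U)={2,3,4,6} D(Y)={3,4,5,6}: U {2,3,4,6}->{2,3,4}
Constraint 3 (Y != Z) on D(Y)={3,4,5,6} D(Z)={1,4}: no change
So after constraint 3: D(U) = {2,3,4}

Answer: {2,3,4}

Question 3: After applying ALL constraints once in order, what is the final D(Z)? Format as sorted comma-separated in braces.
Constraint 1 (Z < Y) on D(Z)={1,4,6} D(Y)={1,3,4,5,6}: Z {1,4,6}->{1,4}; Y {1,3,4,5,6}->{3,4,5,6}
Constraint 2 (Z + U = Y) on D(Z)={1,4} D(U)={2,3,4,6} D(Y)={3,4,5,6}: U {2,3,4,6}->{2,3,4}
Constraint 3 (Y != Z) on D(Y)={3,4,5,6} D(Z)={1,4}: no change
Constraint 4 (Z != U) on D(Z)={1,4} D(U)={2,3,4}: no change
So after all 4 constraints: D(Z) = {1,4}

Answer: {1,4}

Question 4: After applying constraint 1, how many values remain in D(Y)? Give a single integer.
Answer: 4

Derivation:
Constraint 1 (Z < Y) on D(Z)={1,4,6} D(Y)={1,3,4,5,6}: Z {1,4,6}->{1,4}; Y {1,3,4,5,6}->{3,4,5,6}
So after constraint 1: D(Y)={3,4,5,6}, size = 4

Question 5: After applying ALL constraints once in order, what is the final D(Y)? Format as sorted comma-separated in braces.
Answer: {3,4,5,6}

Derivation:
Constraint 1 (Z < Y) on D(Z)={1,4,6} D(Y)={1,3,4,5,6}: Z {1,4,6}->{1,4}; Y {1,3,4,5,6}->{3,4,5,6}
Constraint 2 (Z + U = Y) on D(Z)={1,4} D(U)={2,3,4,6} D(Y)={3,4,5,6}: U {2,3,4,6}->{2,3,4}
Constraint 3 (Y != Z) on D(Y)={3,4,5,6} D(Z)={1,4}: no change
Constraint 4 (Z != U) on D(Z)={1,4} D(U)={2,3,4}: no change
So after all 4 constraints: D(Y) = {3,4,5,6}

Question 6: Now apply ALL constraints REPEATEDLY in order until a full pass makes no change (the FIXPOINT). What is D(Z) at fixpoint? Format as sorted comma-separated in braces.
Answer: {1,4}

Derivation:
pass 0 (initial): D(Z)={1,4,6}
pass 1: U {2,3,4,6}->{2,3,4}; Y {1,3,4,5,6}->{3,4,5,6}; Z {1,4,6}->{1,4}
pass 2: no change
Fixpoint after 2 passes: D(Z) = {1,4}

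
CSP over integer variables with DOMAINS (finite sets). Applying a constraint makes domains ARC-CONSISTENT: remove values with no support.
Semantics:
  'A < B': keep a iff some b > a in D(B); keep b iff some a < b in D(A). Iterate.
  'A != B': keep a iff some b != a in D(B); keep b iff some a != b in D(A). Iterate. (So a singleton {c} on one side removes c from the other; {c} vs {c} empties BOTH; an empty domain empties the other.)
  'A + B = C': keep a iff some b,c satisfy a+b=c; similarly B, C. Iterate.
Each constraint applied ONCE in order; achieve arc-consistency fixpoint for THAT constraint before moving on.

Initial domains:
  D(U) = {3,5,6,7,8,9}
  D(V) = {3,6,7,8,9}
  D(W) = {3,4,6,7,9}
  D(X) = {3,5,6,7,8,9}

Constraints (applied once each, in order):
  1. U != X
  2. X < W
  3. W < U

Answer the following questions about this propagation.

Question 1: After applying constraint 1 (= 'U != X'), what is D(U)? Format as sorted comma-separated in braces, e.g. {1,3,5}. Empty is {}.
Answer: {3,5,6,7,8,9}

Derivation:
Constraint 1 (U != X) on D(U)={3,5,6,7,8,9} D(X)={3,5,6,7,8,9}: no change
So after constraint 1: D(U) = {3,5,6,7,8,9}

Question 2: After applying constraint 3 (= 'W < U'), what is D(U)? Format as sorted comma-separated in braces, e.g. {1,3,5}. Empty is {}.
Answer: {5,6,7,8,9}

Derivation:
Constraint 1 (U != X) on D(U)={3,5,6,7,8,9} D(X)={3,5,6,7,8,9}: no change
Constraint 2 (X < W) on D(X)={3,5,6,7,8,9} D(W)={3,4,6,7,9}: X {3,5,6,7,8,9}->{3,5,6,7,8}; W {3,4,6,7,9}->{4,6,7,9}
Constraint 3 (W < U) on D(W)={4,6,7,9} D(U)={3,5,6,7,8,9}: W {4,6,7,9}->{4,6,7}; U {3,5,6,7,8,9}->{5,6,7,8,9}
So after constraint 3: D(U) = {5,6,7,8,9}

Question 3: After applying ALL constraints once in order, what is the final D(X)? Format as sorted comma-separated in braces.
Answer: {3,5,6,7,8}

Derivation:
Constraint 1 (U != X) on D(U)={3,5,6,7,8,9} D(X)={3,5,6,7,8,9}: no change
Constraint 2 (X < W) on D(X)={3,5,6,7,8,9} D(W)={3,4,6,7,9}: X {3,5,6,7,8,9}->{3,5,6,7,8}; W {3,4,6,7,9}->{4,6,7,9}
Constraint 3 (W < U) on D(W)={4,6,7,9} D(U)={3,5,6,7,8,9}: W {4,6,7,9}->{4,6,7}; U {3,5,6,7,8,9}->{5,6,7,8,9}
So after all 3 constraints: D(X) = {3,5,6,7,8}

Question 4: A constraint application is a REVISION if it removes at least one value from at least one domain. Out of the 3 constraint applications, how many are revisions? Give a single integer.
Constraint 1 (U != X) on D(U)={3,5,6,7,8,9} D(X)={3,5,6,7,8,9}: no change => not a revision
Constraint 2 (X < W) on D(X)={3,5,6,7,8,9} D(W)={3,4,6,7,9}: X {3,5,6,7,8,9}->{3,5,6,7,8}; W {3,4,6,7,9}->{4,6,7,9} => REVISION
Constraint 3 (W < U) on D(W)={4,6,7,9} D(U)={3,5,6,7,8,9}: W {4,6,7,9}->{4,6,7}; U {3,5,6,7,8,9}->{5,6,7,8,9} => REVISION
Total revisions = 2

Answer: 2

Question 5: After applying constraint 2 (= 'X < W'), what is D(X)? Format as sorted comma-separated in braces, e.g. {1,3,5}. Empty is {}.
Answer: {3,5,6,7,8}

Derivation:
Constraint 1 (U != X) on D(U)={3,5,6,7,8,9} D(X)={3,5,6,7,8,9}: no change
Constraint 2 (X < W) on D(X)={3,5,6,7,8,9} D(W)={3,4,6,7,9}: X {3,5,6,7,8,9}->{3,5,6,7,8}; W {3,4,6,7,9}->{4,6,7,9}
So after constraint 2: D(X) = {3,5,6,7,8}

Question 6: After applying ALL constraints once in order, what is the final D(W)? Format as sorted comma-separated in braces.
Answer: {4,6,7}

Derivation:
Constraint 1 (U != X) on D(U)={3,5,6,7,8,9} D(X)={3,5,6,7,8,9}: no change
Constraint 2 (X < W) on D(X)={3,5,6,7,8,9} D(W)={3,4,6,7,9}: X {3,5,6,7,8,9}->{3,5,6,7,8}; W {3,4,6,7,9}->{4,6,7,9}
Constraint 3 (W < U) on D(W)={4,6,7,9} D(U)={3,5,6,7,8,9}: W {4,6,7,9}->{4,6,7}; U {3,5,6,7,8,9}->{5,6,7,8,9}
So after all 3 constraints: D(W) = {4,6,7}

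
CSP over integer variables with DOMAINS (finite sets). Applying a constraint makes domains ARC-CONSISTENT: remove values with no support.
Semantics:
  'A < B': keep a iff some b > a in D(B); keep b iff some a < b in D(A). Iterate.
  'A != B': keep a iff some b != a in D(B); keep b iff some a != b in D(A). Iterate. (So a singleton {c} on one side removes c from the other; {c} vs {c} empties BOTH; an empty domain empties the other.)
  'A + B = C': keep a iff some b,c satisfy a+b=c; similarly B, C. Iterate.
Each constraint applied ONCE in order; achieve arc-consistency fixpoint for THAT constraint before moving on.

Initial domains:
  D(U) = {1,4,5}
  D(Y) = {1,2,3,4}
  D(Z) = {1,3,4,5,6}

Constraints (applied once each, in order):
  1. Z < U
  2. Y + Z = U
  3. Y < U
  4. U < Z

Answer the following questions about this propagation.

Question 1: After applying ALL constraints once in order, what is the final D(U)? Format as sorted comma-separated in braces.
Constraint 1 (Z < U) on D(Z)={1,3,4,5,6} D(U)={1,4,5}: Z {1,3,4,5,6}->{1,3,4}; U {1,4,5}->{4,5}
Constraint 2 (Y + Z = U) on D(Y)={1,2,3,4} D(Z)={1,3,4} D(U)={4,5}: no change
Constraint 3 (Y < U) on D(Y)={1,2,3,4} D(U)={4,5}: no change
Constraint 4 (U < Z) on D(U)={4,5} D(Z)={1,3,4}: U {4,5}->{}; Z {1,3,4}->{}
So after all 4 constraints: D(U) = {}

Answer: {}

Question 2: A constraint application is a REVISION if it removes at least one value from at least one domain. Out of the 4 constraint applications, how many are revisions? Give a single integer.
Answer: 2

Derivation:
Constraint 1 (Z < U) on D(Z)={1,3,4,5,6} D(U)={1,4,5}: Z {1,3,4,5,6}->{1,3,4}; U {1,4,5}->{4,5} => REVISION
Constraint 2 (Y + Z = U) on D(Y)={1,2,3,4} D(Z)={1,3,4} D(U)={4,5}: no change => not a revision
Constraint 3 (Y < U) on D(Y)={1,2,3,4} D(U)={4,5}: no change => not a revision
Constraint 4 (U < Z) on D(U)={4,5} D(Z)={1,3,4}: U {4,5}->{}; Z {1,3,4}->{} => REVISION
Total revisions = 2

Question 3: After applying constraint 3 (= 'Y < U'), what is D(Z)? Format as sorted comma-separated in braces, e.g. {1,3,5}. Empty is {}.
Answer: {1,3,4}

Derivation:
Constraint 1 (Z < U) on D(Z)={1,3,4,5,6} D(U)={1,4,5}: Z {1,3,4,5,6}->{1,3,4}; U {1,4,5}->{4,5}
Constraint 2 (Y + Z = U) on D(Y)={1,2,3,4} D(Z)={1,3,4} D(U)={4,5}: no change
Constraint 3 (Y < U) on D(Y)={1,2,3,4} D(U)={4,5}: no change
So after constraint 3: D(Z) = {1,3,4}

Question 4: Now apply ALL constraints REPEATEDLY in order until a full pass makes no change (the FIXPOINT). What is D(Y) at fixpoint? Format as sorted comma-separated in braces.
pass 0 (initial): D(Y)={1,2,3,4}
pass 1: U {1,4,5}->{}; Z {1,3,4,5,6}->{}
pass 2: Y {1,2,3,4}->{}
pass 3: no change
Fixpoint after 3 passes: D(Y) = {}

Answer: {}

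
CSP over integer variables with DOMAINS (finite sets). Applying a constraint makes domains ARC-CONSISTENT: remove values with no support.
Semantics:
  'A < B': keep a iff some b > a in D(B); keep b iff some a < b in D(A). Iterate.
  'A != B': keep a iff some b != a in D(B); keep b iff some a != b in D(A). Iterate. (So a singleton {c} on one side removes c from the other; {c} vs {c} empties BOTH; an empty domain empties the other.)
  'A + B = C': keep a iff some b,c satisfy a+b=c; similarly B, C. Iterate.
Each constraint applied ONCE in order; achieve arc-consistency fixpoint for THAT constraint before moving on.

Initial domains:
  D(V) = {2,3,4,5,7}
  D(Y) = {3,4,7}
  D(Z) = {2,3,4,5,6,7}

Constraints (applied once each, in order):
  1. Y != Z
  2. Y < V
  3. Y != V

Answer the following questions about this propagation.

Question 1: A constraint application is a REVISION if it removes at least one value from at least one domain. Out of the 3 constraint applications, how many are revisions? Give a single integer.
Answer: 1

Derivation:
Constraint 1 (Y != Z) on D(Y)={3,4,7} D(Z)={2,3,4,5,6,7}: no change => not a revision
Constraint 2 (Y < V) on D(Y)={3,4,7} D(V)={2,3,4,5,7}: Y {3,4,7}->{3,4}; V {2,3,4,5,7}->{4,5,7} => REVISION
Constraint 3 (Y != V) on D(Y)={3,4} D(V)={4,5,7}: no change => not a revision
Total revisions = 1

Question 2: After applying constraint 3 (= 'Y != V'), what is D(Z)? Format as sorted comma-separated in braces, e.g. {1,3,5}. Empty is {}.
Answer: {2,3,4,5,6,7}

Derivation:
Constraint 1 (Y != Z) on D(Y)={3,4,7} D(Z)={2,3,4,5,6,7}: no change
Constraint 2 (Y < V) on D(Y)={3,4,7} D(V)={2,3,4,5,7}: Y {3,4,7}->{3,4}; V {2,3,4,5,7}->{4,5,7}
Constraint 3 (Y != V) on D(Y)={3,4} D(V)={4,5,7}: no change
So after constraint 3: D(Z) = {2,3,4,5,6,7}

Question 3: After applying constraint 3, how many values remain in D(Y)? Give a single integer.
Constraint 1 (Y != Z) on D(Y)={3,4,7} D(Z)={2,3,4,5,6,7}: no change
Constraint 2 (Y < V) on D(Y)={3,4,7} D(V)={2,3,4,5,7}: Y {3,4,7}->{3,4}; V {2,3,4,5,7}->{4,5,7}
Constraint 3 (Y != V) on D(Y)={3,4} D(V)={4,5,7}: no change
So after constraint 3: D(Y)={3,4}, size = 2

Answer: 2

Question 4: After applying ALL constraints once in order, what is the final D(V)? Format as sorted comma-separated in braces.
Answer: {4,5,7}

Derivation:
Constraint 1 (Y != Z) on D(Y)={3,4,7} D(Z)={2,3,4,5,6,7}: no change
Constraint 2 (Y < V) on D(Y)={3,4,7} D(V)={2,3,4,5,7}: Y {3,4,7}->{3,4}; V {2,3,4,5,7}->{4,5,7}
Constraint 3 (Y != V) on D(Y)={3,4} D(V)={4,5,7}: no change
So after all 3 constraints: D(V) = {4,5,7}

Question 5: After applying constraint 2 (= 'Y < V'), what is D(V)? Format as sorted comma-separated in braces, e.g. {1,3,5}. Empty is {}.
Constraint 1 (Y != Z) on D(Y)={3,4,7} D(Z)={2,3,4,5,6,7}: no change
Constraint 2 (Y < V) on D(Y)={3,4,7} D(V)={2,3,4,5,7}: Y {3,4,7}->{3,4}; V {2,3,4,5,7}->{4,5,7}
So after constraint 2: D(V) = {4,5,7}

Answer: {4,5,7}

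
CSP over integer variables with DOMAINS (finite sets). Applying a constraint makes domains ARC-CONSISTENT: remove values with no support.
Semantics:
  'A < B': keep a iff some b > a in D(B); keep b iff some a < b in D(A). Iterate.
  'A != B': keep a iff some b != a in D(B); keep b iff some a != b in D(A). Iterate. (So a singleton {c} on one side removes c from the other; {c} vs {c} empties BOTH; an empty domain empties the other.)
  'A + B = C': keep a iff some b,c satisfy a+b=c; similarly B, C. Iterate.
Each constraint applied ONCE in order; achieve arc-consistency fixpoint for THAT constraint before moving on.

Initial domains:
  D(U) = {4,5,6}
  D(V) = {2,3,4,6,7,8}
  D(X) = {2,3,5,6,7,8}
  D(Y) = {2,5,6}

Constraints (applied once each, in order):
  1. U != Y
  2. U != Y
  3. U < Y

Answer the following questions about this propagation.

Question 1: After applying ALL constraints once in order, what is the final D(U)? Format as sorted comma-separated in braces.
Answer: {4,5}

Derivation:
Constraint 1 (U != Y) on D(U)={4,5,6} D(Y)={2,5,6}: no change
Constraint 2 (U != Y) on D(U)={4,5,6} D(Y)={2,5,6}: no change
Constraint 3 (U < Y) on D(U)={4,5,6} D(Y)={2,5,6}: U {4,5,6}->{4,5}; Y {2,5,6}->{5,6}
So after all 3 constraints: D(U) = {4,5}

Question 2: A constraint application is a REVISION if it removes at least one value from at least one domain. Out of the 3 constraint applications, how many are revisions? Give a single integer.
Answer: 1

Derivation:
Constraint 1 (U != Y) on D(U)={4,5,6} D(Y)={2,5,6}: no change => not a revision
Constraint 2 (U != Y) on D(U)={4,5,6} D(Y)={2,5,6}: no change => not a revision
Constraint 3 (U < Y) on D(U)={4,5,6} D(Y)={2,5,6}: U {4,5,6}->{4,5}; Y {2,5,6}->{5,6} => REVISION
Total revisions = 1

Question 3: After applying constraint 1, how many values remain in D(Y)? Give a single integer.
Constraint 1 (U != Y) on D(U)={4,5,6} D(Y)={2,5,6}: no change
So after constraint 1: D(Y)={2,5,6}, size = 3

Answer: 3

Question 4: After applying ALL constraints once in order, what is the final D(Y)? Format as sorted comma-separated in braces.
Constraint 1 (U != Y) on D(U)={4,5,6} D(Y)={2,5,6}: no change
Constraint 2 (U != Y) on D(U)={4,5,6} D(Y)={2,5,6}: no change
Constraint 3 (U < Y) on D(U)={4,5,6} D(Y)={2,5,6}: U {4,5,6}->{4,5}; Y {2,5,6}->{5,6}
So after all 3 constraints: D(Y) = {5,6}

Answer: {5,6}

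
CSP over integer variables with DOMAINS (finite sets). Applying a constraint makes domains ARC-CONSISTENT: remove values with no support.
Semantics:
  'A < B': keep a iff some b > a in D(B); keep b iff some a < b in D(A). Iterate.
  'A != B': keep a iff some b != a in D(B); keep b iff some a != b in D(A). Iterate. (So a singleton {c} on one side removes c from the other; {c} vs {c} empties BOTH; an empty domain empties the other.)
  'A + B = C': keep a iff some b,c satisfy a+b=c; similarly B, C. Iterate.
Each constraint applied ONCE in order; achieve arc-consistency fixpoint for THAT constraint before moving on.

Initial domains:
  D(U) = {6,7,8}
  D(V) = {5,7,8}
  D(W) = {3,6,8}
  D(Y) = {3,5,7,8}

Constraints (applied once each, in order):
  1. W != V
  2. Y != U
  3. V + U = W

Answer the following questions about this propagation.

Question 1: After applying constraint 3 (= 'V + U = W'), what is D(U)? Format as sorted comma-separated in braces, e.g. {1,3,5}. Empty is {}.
Constraint 1 (W != V) on D(W)={3,6,8} D(V)={5,7,8}: no change
Constraint 2 (Y != U) on D(Y)={3,5,7,8} D(U)={6,7,8}: no change
Constraint 3 (V + U = W) on D(V)={5,7,8} D(U)={6,7,8} D(W)={3,6,8}: V {5,7,8}->{}; U {6,7,8}->{}; W {3,6,8}->{}
So after constraint 3: D(U) = {}

Answer: {}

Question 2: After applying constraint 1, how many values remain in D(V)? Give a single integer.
Answer: 3

Derivation:
Constraint 1 (W != V) on D(W)={3,6,8} D(V)={5,7,8}: no change
So after constraint 1: D(V)={5,7,8}, size = 3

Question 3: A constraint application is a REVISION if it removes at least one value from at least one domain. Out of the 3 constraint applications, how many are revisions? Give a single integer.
Answer: 1

Derivation:
Constraint 1 (W != V) on D(W)={3,6,8} D(V)={5,7,8}: no change => not a revision
Constraint 2 (Y != U) on D(Y)={3,5,7,8} D(U)={6,7,8}: no change => not a revision
Constraint 3 (V + U = W) on D(V)={5,7,8} D(U)={6,7,8} D(W)={3,6,8}: V {5,7,8}->{}; U {6,7,8}->{}; W {3,6,8}->{} => REVISION
Total revisions = 1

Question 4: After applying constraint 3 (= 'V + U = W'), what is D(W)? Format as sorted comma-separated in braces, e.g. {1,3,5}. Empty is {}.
Answer: {}

Derivation:
Constraint 1 (W != V) on D(W)={3,6,8} D(V)={5,7,8}: no change
Constraint 2 (Y != U) on D(Y)={3,5,7,8} D(U)={6,7,8}: no change
Constraint 3 (V + U = W) on D(V)={5,7,8} D(U)={6,7,8} D(W)={3,6,8}: V {5,7,8}->{}; U {6,7,8}->{}; W {3,6,8}->{}
So after constraint 3: D(W) = {}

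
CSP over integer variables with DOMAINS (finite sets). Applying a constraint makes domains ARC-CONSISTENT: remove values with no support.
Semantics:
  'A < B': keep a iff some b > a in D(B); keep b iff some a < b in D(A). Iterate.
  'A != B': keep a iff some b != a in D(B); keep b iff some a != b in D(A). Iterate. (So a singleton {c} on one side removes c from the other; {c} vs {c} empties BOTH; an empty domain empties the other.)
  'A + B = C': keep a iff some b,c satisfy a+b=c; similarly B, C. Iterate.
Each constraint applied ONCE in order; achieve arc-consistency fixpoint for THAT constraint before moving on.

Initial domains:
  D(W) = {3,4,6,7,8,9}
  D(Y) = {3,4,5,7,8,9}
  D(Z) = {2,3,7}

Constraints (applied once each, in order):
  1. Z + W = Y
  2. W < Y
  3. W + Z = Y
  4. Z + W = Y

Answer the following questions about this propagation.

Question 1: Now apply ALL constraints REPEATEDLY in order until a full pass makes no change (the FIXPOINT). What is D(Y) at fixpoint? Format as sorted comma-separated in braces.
Answer: {5,7,8,9}

Derivation:
pass 0 (initial): D(Y)={3,4,5,7,8,9}
pass 1: W {3,4,6,7,8,9}->{3,4,6,7}; Y {3,4,5,7,8,9}->{5,7,8,9}; Z {2,3,7}->{2,3}
pass 2: no change
Fixpoint after 2 passes: D(Y) = {5,7,8,9}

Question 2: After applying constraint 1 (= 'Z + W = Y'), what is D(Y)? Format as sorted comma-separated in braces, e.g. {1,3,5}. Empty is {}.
Constraint 1 (Z + W = Y) on D(Z)={2,3,7} D(W)={3,4,6,7,8,9} D(Y)={3,4,5,7,8,9}: Z {2,3,7}->{2,3}; W {3,4,6,7,8,9}->{3,4,6,7}; Y {3,4,5,7,8,9}->{5,7,8,9}
So after constraint 1: D(Y) = {5,7,8,9}

Answer: {5,7,8,9}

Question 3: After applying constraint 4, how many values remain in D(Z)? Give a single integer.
Constraint 1 (Z + W = Y) on D(Z)={2,3,7} D(W)={3,4,6,7,8,9} D(Y)={3,4,5,7,8,9}: Z {2,3,7}->{2,3}; W {3,4,6,7,8,9}->{3,4,6,7}; Y {3,4,5,7,8,9}->{5,7,8,9}
Constraint 2 (W < Y) on D(W)={3,4,6,7} D(Y)={5,7,8,9}: no change
Constraint 3 (W + Z = Y) on D(W)={3,4,6,7} D(Z)={2,3} D(Y)={5,7,8,9}: no change
Constraint 4 (Z + W = Y) on D(Z)={2,3} D(W)={3,4,6,7} D(Y)={5,7,8,9}: no change
So after constraint 4: D(Z)={2,3}, size = 2

Answer: 2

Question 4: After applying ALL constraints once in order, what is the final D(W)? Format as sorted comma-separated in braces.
Answer: {3,4,6,7}

Derivation:
Constraint 1 (Z + W = Y) on D(Z)={2,3,7} D(W)={3,4,6,7,8,9} D(Y)={3,4,5,7,8,9}: Z {2,3,7}->{2,3}; W {3,4,6,7,8,9}->{3,4,6,7}; Y {3,4,5,7,8,9}->{5,7,8,9}
Constraint 2 (W < Y) on D(W)={3,4,6,7} D(Y)={5,7,8,9}: no change
Constraint 3 (W + Z = Y) on D(W)={3,4,6,7} D(Z)={2,3} D(Y)={5,7,8,9}: no change
Constraint 4 (Z + W = Y) on D(Z)={2,3} D(W)={3,4,6,7} D(Y)={5,7,8,9}: no change
So after all 4 constraints: D(W) = {3,4,6,7}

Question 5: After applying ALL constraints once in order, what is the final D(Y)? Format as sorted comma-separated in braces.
Constraint 1 (Z + W = Y) on D(Z)={2,3,7} D(W)={3,4,6,7,8,9} D(Y)={3,4,5,7,8,9}: Z {2,3,7}->{2,3}; W {3,4,6,7,8,9}->{3,4,6,7}; Y {3,4,5,7,8,9}->{5,7,8,9}
Constraint 2 (W < Y) on D(W)={3,4,6,7} D(Y)={5,7,8,9}: no change
Constraint 3 (W + Z = Y) on D(W)={3,4,6,7} D(Z)={2,3} D(Y)={5,7,8,9}: no change
Constraint 4 (Z + W = Y) on D(Z)={2,3} D(W)={3,4,6,7} D(Y)={5,7,8,9}: no change
So after all 4 constraints: D(Y) = {5,7,8,9}

Answer: {5,7,8,9}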